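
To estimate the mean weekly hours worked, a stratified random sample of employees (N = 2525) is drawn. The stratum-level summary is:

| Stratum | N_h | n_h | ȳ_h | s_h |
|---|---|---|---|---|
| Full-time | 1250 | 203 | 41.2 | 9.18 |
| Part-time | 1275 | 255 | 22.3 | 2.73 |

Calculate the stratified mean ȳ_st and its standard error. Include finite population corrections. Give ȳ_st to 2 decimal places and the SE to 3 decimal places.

ȳ_st ≈ 31.66, SE ≈ 0.302

ȳ_st = Σ W_h ȳ_h = (1250·41.2 + 1275·22.3)/2525 = 31.65644
V̂(ȳ_st) = Σ W_h² (1 − n_h/N_h) s_h²/n_h, with W_h = N_h/N and N = 2525:
  stratum Full-time: (1250/2525)²·(1 − 203/1250)·9.18²/203 = 0.0852164
  stratum Part-time: (1275/2525)²·(1 − 255/1275)·2.73²/255 = 0.00596174
V̂(ȳ_st) = 0.0911781
SE(ȳ_st) = √0.0911781 = 0.301957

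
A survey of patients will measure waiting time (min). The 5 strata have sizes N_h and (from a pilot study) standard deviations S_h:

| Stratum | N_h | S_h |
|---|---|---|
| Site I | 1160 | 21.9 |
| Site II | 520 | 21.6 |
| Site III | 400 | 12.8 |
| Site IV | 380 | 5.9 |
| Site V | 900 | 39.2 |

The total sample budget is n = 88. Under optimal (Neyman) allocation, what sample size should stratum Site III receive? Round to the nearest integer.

Neyman allocation: n_h = n · N_h S_h / Σ N_i S_i, with n = 88.
  stratum Site I: N_h·S_h = 1160·21.9 = 25404.00
  stratum Site II: N_h·S_h = 520·21.6 = 11232.00
  stratum Site III: N_h·S_h = 400·12.8 = 5120.00
  stratum Site IV: N_h·S_h = 380·5.9 = 2242.00
  stratum Site V: N_h·S_h = 900·39.2 = 35280.00
Σ N_h S_h = 79278.00
n for stratum Site III = 88·5120.00/79278.00 = 5.683 → 6

6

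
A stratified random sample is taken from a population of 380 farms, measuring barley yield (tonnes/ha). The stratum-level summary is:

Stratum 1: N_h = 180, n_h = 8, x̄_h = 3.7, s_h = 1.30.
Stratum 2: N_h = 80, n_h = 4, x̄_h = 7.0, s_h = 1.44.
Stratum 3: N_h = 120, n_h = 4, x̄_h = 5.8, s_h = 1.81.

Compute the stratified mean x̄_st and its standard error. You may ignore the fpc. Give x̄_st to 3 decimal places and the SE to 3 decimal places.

x̄_st ≈ 5.058, SE ≈ 0.390

x̄_st = Σ W_h x̄_h = (180·3.7 + 80·7.0 + 120·5.8)/380 = 5.05789
V̂(x̄_st) = Σ W_h² s_h²/n_h, with W_h = N_h/N and N = 380:
  stratum 1: (180/380)²·1.30²/8 = 0.0473996
  stratum 2: (80/380)²·1.44²/4 = 0.0229762
  stratum 3: (120/380)²·1.81²/4 = 0.0816756
V̂(x̄_st) = 0.152051
SE(x̄_st) = √0.152051 = 0.389938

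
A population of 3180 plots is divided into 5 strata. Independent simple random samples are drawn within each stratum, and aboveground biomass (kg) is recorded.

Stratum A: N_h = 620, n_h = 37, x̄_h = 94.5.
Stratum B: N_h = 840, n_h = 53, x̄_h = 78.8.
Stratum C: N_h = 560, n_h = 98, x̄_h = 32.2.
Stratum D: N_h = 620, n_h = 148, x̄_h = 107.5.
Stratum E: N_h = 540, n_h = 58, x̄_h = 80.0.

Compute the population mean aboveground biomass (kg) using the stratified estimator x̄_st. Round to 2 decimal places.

x̄_st ≈ 79.45

N = Σ N_h = 3180. Stratum weights W_h = N_h/N.
x̄_st = (620·94.5 + 840·78.8 + 560·32.2 + 620·107.5 + 540·80.0) / 3180 = 79.4541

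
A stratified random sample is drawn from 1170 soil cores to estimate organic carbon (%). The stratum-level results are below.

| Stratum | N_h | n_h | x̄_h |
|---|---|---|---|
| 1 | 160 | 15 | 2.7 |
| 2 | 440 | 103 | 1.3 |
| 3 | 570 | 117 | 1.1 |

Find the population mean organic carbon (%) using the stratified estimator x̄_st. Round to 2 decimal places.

N = Σ N_h = 1170. Stratum weights W_h = N_h/N.
x̄_st = (160·2.7 + 440·1.3 + 570·1.1) / 1170 = 1.3940

x̄_st ≈ 1.39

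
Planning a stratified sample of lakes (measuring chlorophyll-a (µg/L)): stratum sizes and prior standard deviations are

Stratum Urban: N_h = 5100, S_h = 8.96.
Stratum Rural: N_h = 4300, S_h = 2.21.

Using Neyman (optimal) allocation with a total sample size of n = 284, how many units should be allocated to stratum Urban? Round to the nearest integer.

Neyman allocation: n_h = n · N_h S_h / Σ N_i S_i, with n = 284.
  stratum Urban: N_h·S_h = 5100·8.96 = 45696.00
  stratum Rural: N_h·S_h = 4300·2.21 = 9503.00
Σ N_h S_h = 55199.00
n for stratum Urban = 284·45696.00/55199.00 = 235.107 → 235

235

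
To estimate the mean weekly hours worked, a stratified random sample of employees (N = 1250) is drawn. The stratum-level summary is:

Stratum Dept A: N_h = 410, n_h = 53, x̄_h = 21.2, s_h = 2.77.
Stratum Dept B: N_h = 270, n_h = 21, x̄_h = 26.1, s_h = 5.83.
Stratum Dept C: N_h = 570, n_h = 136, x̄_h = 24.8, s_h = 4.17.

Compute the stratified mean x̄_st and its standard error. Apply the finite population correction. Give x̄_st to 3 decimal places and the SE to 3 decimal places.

x̄_st ≈ 23.900, SE ≈ 0.322

x̄_st = Σ W_h x̄_h = (410·21.2 + 270·26.1 + 570·24.8)/1250 = 23.90000
V̂(x̄_st) = Σ W_h² (1 − n_h/N_h) s_h²/n_h, with W_h = N_h/N and N = 1250:
  stratum Dept A: (410/1250)²·(1 − 53/410)·2.77²/53 = 0.0135617
  stratum Dept B: (270/1250)²·(1 − 21/270)·5.83²/21 = 0.0696403
  stratum Dept C: (570/1250)²·(1 − 136/570)·4.17²/136 = 0.0202431
V̂(x̄_st) = 0.103445
SE(x̄_st) = √0.103445 = 0.321629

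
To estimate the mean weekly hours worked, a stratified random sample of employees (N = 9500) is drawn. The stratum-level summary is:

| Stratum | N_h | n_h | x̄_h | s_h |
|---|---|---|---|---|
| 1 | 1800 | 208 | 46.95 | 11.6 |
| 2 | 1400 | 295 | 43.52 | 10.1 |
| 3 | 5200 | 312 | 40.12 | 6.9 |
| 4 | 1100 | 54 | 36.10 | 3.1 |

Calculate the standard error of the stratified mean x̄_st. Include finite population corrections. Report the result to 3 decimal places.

SE(x̄_st) ≈ 0.268

V̂(x̄_st) = Σ W_h² (1 − n_h/N_h) s_h²/n_h, with W_h = N_h/N and N = 9500:
  stratum 1: (1800/9500)²·(1 − 208/1800)·11.6²/208 = 0.020541
  stratum 2: (1400/9500)²·(1 − 295/1400)·10.1²/295 = 0.00592739
  stratum 3: (5200/9500)²·(1 − 312/5200)·6.9²/312 = 0.0429765
  stratum 4: (1100/9500)²·(1 − 54/1100)·3.1²/54 = 0.00226886
V̂(x̄_st) = 0.0717137
SE(x̄_st) = √0.0717137 = 0.267794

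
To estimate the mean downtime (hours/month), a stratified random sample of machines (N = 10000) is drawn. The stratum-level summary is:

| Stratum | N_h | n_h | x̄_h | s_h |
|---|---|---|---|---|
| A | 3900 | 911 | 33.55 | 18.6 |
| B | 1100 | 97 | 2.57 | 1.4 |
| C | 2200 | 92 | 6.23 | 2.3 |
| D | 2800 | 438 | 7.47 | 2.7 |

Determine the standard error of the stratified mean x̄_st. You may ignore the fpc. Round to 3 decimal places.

SE(x̄_st) ≈ 0.249

V̂(x̄_st) = Σ W_h² s_h²/n_h, with W_h = N_h/N and N = 10000:
  stratum A: (3900/10000)²·18.6²/911 = 0.0577613
  stratum B: (1100/10000)²·1.4²/97 = 0.000244495
  stratum C: (2200/10000)²·2.3²/92 = 0.002783
  stratum D: (2800/10000)²·2.7²/438 = 0.00130488
V̂(x̄_st) = 0.0620936
SE(x̄_st) = √0.0620936 = 0.249186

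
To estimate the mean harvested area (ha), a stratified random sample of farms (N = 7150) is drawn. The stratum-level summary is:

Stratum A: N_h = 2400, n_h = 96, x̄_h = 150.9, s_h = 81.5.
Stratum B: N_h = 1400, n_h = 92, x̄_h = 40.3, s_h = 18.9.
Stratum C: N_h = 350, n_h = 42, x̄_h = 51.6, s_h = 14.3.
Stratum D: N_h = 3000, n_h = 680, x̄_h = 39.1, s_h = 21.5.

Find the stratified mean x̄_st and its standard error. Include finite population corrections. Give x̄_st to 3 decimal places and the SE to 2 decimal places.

x̄_st = Σ W_h x̄_h = (2400·150.9 + 1400·40.3 + 350·51.6 + 3000·39.1)/7150 = 77.47413
V̂(x̄_st) = Σ W_h² (1 − n_h/N_h) s_h²/n_h, with W_h = N_h/N and N = 7150:
  stratum A: (2400/7150)²·(1 − 96/2400)·81.5²/96 = 7.48386
  stratum B: (1400/7150)²·(1 − 92/1400)·18.9²/92 = 0.139078
  stratum C: (350/7150)²·(1 − 42/350)·14.3²/42 = 0.0102667
  stratum D: (3000/7150)²·(1 − 680/3000)·21.5²/680 = 0.0925476
V̂(x̄_st) = 7.72575
SE(x̄_st) = √7.72575 = 2.77952

x̄_st ≈ 77.474, SE ≈ 2.78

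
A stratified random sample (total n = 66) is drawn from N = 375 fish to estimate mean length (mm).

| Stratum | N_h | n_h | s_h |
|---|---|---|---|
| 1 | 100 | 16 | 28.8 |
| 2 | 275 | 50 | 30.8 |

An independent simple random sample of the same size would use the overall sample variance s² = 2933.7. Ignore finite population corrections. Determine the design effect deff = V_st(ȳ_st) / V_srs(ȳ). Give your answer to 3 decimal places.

V̂(ȳ_st) = Σ W_h² s_h²/n_h, with W_h = N_h/N and N = 375:
  stratum 1: (100/375)²·28.8²/16 = 3.6864
  stratum 2: (275/375)²·30.8²/50 = 10.2032
V_st = 13.8896
V_srs = s²/n = 2933.7/66 = 44.45
deff = V_st / V_srs = 13.8896/44.45 = 0.3125

deff ≈ 0.312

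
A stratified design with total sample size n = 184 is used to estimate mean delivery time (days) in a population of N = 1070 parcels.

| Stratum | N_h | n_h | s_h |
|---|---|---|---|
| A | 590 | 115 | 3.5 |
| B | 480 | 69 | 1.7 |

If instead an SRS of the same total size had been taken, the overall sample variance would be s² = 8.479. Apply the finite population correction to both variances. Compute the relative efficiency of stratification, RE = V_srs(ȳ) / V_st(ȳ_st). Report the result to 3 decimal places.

RE ≈ 1.146

V̂(ȳ_st) = Σ W_h² (1 − n_h/N_h) s_h²/n_h, with W_h = N_h/N and N = 1070:
  stratum A: (590/1070)²·(1 − 115/590)·3.5²/115 = 0.0260745
  stratum B: (480/1070)²·(1 − 69/480)·1.7²/69 = 0.00721713
V_st = 0.0332916
V_srs = (1 − 184/1070)·8.479/184 = 0.0381572
Relative efficiency = V_srs / V_st = 0.0381572/0.0332916 = 1.1462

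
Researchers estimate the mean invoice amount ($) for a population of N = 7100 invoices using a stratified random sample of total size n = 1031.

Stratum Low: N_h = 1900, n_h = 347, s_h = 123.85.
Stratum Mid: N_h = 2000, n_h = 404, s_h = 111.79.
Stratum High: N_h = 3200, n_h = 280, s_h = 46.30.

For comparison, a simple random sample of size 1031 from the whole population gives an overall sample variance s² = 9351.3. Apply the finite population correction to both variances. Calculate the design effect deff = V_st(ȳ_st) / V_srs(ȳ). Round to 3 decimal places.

V̂(ȳ_st) = Σ W_h² (1 − n_h/N_h) s_h²/n_h, with W_h = N_h/N and N = 7100:
  stratum Low: (1900/7100)²·(1 − 347/1900)·123.85²/347 = 2.58744
  stratum Mid: (2000/7100)²·(1 − 404/2000)·111.79²/404 = 1.95871
  stratum High: (3200/7100)²·(1 − 280/3200)·46.30²/280 = 1.41912
V_st = 5.96528
V_srs = (1 − 1031/7100)·9351.3/1031 = 7.75304
deff = V_st / V_srs = 5.96528/7.75304 = 0.7694

deff ≈ 0.769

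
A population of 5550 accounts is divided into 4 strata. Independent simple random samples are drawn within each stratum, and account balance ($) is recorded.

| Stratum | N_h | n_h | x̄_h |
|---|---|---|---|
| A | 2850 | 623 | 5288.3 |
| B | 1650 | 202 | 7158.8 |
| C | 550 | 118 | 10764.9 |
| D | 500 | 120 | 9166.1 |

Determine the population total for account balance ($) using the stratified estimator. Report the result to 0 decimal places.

τ̂_st = Σ N_h x̄_h = 2850·5288.3 + 1650·7158.8 + 550·10764.9 + 500·9166.1 = 37387420

τ̂_st ≈ 37387420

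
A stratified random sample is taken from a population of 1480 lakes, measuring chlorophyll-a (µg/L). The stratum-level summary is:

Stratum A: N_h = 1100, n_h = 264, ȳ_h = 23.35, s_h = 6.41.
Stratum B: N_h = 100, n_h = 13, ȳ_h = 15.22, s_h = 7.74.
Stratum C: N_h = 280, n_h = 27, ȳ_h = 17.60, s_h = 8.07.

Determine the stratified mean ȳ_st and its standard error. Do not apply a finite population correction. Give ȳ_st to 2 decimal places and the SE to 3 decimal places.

ȳ_st ≈ 21.71, SE ≈ 0.440

ȳ_st = Σ W_h ȳ_h = (1100·23.35 + 100·15.22 + 280·17.60)/1480 = 21.71284
V̂(ȳ_st) = Σ W_h² s_h²/n_h, with W_h = N_h/N and N = 1480:
  stratum A: (1100/1480)²·6.41²/264 = 0.0859754
  stratum B: (100/1480)²·7.74²/13 = 0.0210385
  stratum C: (280/1480)²·8.07²/27 = 0.0863328
V̂(ȳ_st) = 0.193347
SE(ȳ_st) = √0.193347 = 0.439712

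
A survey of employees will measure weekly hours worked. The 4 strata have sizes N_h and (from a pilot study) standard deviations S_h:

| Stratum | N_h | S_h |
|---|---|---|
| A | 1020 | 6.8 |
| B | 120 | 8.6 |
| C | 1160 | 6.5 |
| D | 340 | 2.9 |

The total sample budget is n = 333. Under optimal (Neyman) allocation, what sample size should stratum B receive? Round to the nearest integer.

21

Neyman allocation: n_h = n · N_h S_h / Σ N_i S_i, with n = 333.
  stratum A: N_h·S_h = 1020·6.8 = 6936.00
  stratum B: N_h·S_h = 120·8.6 = 1032.00
  stratum C: N_h·S_h = 1160·6.5 = 7540.00
  stratum D: N_h·S_h = 340·2.9 = 986.00
Σ N_h S_h = 16494.00
n for stratum B = 333·1032.00/16494.00 = 20.835 → 21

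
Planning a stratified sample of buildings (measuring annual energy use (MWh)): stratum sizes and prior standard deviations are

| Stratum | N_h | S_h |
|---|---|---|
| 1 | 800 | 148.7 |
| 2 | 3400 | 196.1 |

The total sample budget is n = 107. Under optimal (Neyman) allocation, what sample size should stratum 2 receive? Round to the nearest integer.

Neyman allocation: n_h = n · N_h S_h / Σ N_i S_i, with n = 107.
  stratum 1: N_h·S_h = 800·148.7 = 118960.00
  stratum 2: N_h·S_h = 3400·196.1 = 666740.00
Σ N_h S_h = 785700.00
n for stratum 2 = 107·666740.00/785700.00 = 90.800 → 91

91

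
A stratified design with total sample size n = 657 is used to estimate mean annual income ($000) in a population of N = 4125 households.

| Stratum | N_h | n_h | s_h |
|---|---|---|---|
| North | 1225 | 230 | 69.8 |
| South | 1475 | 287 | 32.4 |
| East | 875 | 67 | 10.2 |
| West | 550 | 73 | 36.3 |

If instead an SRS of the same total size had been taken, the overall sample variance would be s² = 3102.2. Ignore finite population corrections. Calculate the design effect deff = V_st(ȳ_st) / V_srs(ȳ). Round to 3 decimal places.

V̂(ȳ_st) = Σ W_h² s_h²/n_h, with W_h = N_h/N and N = 4125:
  stratum North: (1225/4125)²·69.8²/230 = 1.86813
  stratum South: (1475/4125)²·32.4²/287 = 0.467675
  stratum East: (875/4125)²·10.2²/67 = 0.0698705
  stratum West: (550/4125)²·36.3²/73 = 0.320899
V_st = 2.72658
V_srs = s²/n = 3102.2/657 = 4.72177
deff = V_st / V_srs = 2.72658/4.72177 = 0.5774

deff ≈ 0.577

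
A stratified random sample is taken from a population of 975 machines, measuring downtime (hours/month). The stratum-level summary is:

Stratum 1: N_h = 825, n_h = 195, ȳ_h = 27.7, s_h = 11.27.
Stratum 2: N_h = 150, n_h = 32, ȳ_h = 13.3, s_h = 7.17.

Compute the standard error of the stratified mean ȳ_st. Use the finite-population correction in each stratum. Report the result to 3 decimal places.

V̂(ȳ_st) = Σ W_h² (1 − n_h/N_h) s_h²/n_h, with W_h = N_h/N and N = 975:
  stratum 1: (825/975)²·(1 − 195/825)·11.27²/195 = 0.356122
  stratum 2: (150/975)²·(1 − 32/150)·7.17²/32 = 0.0299125
V̂(ȳ_st) = 0.386034
SE(ȳ_st) = √0.386034 = 0.621317

SE(ȳ_st) ≈ 0.621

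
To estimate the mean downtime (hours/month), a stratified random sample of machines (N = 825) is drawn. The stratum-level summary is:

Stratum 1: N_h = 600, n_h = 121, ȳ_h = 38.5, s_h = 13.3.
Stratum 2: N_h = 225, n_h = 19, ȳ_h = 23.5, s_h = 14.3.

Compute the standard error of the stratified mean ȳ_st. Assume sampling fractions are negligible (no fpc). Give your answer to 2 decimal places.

SE(ȳ_st) ≈ 1.25

V̂(ȳ_st) = Σ W_h² s_h²/n_h, with W_h = N_h/N and N = 825:
  stratum 1: (600/825)²·13.3²/121 = 0.773237
  stratum 2: (225/825)²·14.3²/19 = 0.800526
V̂(ȳ_st) = 1.57376
SE(ȳ_st) = √1.57376 = 1.2545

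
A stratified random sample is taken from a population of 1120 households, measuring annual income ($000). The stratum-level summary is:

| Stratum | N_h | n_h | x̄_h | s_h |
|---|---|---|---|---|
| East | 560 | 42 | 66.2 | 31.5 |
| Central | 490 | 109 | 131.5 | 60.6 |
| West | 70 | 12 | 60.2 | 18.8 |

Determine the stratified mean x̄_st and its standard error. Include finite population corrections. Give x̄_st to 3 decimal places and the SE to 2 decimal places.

x̄_st = Σ W_h x̄_h = (560·66.2 + 490·131.5 + 70·60.2)/1120 = 94.39375
V̂(x̄_st) = Σ W_h² (1 − n_h/N_h) s_h²/n_h, with W_h = N_h/N and N = 1120:
  stratum East: (560/1120)²·(1 − 42/560)·31.5²/42 = 5.46328
  stratum Central: (490/1120)²·(1 − 109/490)·60.6²/109 = 5.01422
  stratum West: (70/1120)²·(1 − 12/70)·18.8²/12 = 0.0953289
V̂(x̄_st) = 10.5728
SE(x̄_st) = √10.5728 = 3.25159

x̄_st ≈ 94.394, SE ≈ 3.25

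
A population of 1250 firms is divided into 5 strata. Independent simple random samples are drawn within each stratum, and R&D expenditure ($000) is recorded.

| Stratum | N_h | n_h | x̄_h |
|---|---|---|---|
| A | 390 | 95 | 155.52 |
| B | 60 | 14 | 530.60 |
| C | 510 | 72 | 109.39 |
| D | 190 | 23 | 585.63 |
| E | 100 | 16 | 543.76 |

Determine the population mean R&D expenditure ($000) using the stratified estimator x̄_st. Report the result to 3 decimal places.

x̄_st ≈ 251.139

N = Σ N_h = 1250. Stratum weights W_h = N_h/N.
x̄_st = (390·155.52 + 60·530.60 + 510·109.39 + 190·585.63 + 100·543.76) / 1250 = 251.13872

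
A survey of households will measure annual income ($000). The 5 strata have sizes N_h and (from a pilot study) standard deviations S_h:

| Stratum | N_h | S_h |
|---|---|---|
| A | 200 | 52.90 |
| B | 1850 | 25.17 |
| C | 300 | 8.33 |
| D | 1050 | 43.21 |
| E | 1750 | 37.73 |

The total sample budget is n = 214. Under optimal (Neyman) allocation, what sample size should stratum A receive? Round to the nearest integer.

13

Neyman allocation: n_h = n · N_h S_h / Σ N_i S_i, with n = 214.
  stratum A: N_h·S_h = 200·52.90 = 10580.00
  stratum B: N_h·S_h = 1850·25.17 = 46564.50
  stratum C: N_h·S_h = 300·8.33 = 2499.00
  stratum D: N_h·S_h = 1050·43.21 = 45370.50
  stratum E: N_h·S_h = 1750·37.73 = 66027.50
Σ N_h S_h = 171041.50
n for stratum A = 214·10580.00/171041.50 = 13.237 → 13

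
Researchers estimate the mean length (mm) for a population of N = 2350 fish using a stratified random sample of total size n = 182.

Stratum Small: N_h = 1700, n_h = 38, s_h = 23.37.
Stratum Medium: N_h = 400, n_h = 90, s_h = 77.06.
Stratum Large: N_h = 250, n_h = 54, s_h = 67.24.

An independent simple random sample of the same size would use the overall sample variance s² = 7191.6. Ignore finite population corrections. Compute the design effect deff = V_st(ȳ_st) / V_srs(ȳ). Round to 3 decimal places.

V̂(ȳ_st) = Σ W_h² s_h²/n_h, with W_h = N_h/N and N = 2350:
  stratum Small: (1700/2350)²·23.37²/38 = 7.52135
  stratum Medium: (400/2350)²·77.06²/90 = 1.91161
  stratum Large: (250/2350)²·67.24²/54 = 0.947558
V_st = 10.3805
V_srs = s²/n = 7191.6/182 = 39.5143
deff = V_st / V_srs = 10.3805/39.5143 = 0.2627

deff ≈ 0.263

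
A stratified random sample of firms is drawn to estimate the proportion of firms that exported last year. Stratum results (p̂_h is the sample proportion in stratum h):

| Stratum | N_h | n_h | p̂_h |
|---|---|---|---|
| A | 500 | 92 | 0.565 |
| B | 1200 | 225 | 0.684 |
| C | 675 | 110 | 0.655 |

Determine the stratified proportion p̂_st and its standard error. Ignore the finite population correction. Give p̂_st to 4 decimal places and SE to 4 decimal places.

N = 2375; stratum weights W_h = N_h/N.
p̂_st = Σ W_h p̂_h = (500·0.565 + 1200·0.684 + 675·0.655)/2375 = 0.65071
V̂(p̂_st) = Σ W_h² p̂_h(1−p̂_h)/(n_h−1):
  stratum A: (500/2375)²·0.565·0.435/91 = 0.000119704
  stratum B: (1200/2375)²·0.684·0.316/224 = 0.000246337
  stratum C: (675/2375)²·0.655·0.345/109 = 0.000167461
V̂(p̂_st) = 0.000533503; SE = √V̂ = 0.0230977

p̂_st ≈ 0.6507, SE ≈ 0.0231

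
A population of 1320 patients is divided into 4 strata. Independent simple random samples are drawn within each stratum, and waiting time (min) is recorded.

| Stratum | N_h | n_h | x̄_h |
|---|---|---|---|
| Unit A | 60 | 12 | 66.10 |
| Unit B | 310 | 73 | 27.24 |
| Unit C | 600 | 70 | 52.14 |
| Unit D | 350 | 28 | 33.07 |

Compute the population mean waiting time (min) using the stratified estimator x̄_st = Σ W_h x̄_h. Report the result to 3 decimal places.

N = Σ N_h = 1320. Stratum weights W_h = N_h/N.
x̄_st = (60·66.10 + 310·27.24 + 600·52.14 + 350·33.07) / 1320 = 41.87038

x̄_st ≈ 41.870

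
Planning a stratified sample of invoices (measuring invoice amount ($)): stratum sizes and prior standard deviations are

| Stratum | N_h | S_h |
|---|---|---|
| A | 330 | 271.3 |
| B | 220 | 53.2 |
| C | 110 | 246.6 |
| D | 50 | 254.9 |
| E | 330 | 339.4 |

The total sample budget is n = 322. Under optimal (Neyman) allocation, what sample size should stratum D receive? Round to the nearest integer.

Neyman allocation: n_h = n · N_h S_h / Σ N_i S_i, with n = 322.
  stratum A: N_h·S_h = 330·271.3 = 89529.00
  stratum B: N_h·S_h = 220·53.2 = 11704.00
  stratum C: N_h·S_h = 110·246.6 = 27126.00
  stratum D: N_h·S_h = 50·254.9 = 12745.00
  stratum E: N_h·S_h = 330·339.4 = 112002.00
Σ N_h S_h = 253106.00
n for stratum D = 322·12745.00/253106.00 = 16.214 → 16

16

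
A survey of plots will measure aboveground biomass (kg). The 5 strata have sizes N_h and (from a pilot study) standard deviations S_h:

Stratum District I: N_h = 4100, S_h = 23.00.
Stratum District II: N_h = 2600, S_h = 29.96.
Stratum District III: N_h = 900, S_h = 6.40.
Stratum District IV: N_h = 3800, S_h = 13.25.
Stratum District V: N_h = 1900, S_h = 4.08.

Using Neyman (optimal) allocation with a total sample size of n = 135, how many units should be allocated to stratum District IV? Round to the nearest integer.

Neyman allocation: n_h = n · N_h S_h / Σ N_i S_i, with n = 135.
  stratum District I: N_h·S_h = 4100·23.00 = 94300.00
  stratum District II: N_h·S_h = 2600·29.96 = 77896.00
  stratum District III: N_h·S_h = 900·6.40 = 5760.00
  stratum District IV: N_h·S_h = 3800·13.25 = 50350.00
  stratum District V: N_h·S_h = 1900·4.08 = 7752.00
Σ N_h S_h = 236058.00
n for stratum District IV = 135·50350.00/236058.00 = 28.795 → 29

29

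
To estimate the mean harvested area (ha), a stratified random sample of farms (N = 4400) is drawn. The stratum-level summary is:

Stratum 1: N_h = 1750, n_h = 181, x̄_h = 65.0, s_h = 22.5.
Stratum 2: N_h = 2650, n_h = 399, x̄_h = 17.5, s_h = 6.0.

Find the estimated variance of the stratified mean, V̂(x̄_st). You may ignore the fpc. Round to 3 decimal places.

V̂(x̄_st) = Σ W_h² s_h²/n_h, with W_h = N_h/N and N = 4400:
  stratum 1: (1750/4400)²·22.5²/181 = 0.442443
  stratum 2: (2650/4400)²·6.0²/399 = 0.0327277
V̂(x̄_st) = 0.475171

V̂(x̄_st) ≈ 0.475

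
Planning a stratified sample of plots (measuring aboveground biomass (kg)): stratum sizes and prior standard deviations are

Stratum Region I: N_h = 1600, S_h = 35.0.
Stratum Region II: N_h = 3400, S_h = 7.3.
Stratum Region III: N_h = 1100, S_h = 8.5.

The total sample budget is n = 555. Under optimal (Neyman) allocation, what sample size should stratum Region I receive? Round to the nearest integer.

Neyman allocation: n_h = n · N_h S_h / Σ N_i S_i, with n = 555.
  stratum Region I: N_h·S_h = 1600·35.0 = 56000.00
  stratum Region II: N_h·S_h = 3400·7.3 = 24820.00
  stratum Region III: N_h·S_h = 1100·8.5 = 9350.00
Σ N_h S_h = 90170.00
n for stratum Region I = 555·56000.00/90170.00 = 344.682 → 345

345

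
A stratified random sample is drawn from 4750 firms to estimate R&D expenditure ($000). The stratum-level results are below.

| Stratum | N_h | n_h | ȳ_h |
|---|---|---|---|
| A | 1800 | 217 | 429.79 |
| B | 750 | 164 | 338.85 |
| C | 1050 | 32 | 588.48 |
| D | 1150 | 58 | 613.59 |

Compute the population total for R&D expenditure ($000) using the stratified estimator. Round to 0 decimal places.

τ̂_st ≈ 2351292

τ̂_st = Σ N_h ȳ_h = 1800·429.79 + 750·338.85 + 1050·588.48 + 1150·613.59 = 2351292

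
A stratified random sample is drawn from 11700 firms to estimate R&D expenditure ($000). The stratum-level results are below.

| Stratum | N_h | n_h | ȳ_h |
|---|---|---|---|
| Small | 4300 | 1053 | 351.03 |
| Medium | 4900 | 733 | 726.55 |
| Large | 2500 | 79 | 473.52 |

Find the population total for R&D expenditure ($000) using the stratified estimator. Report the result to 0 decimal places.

τ̂_st ≈ 6253324

τ̂_st = Σ N_h ȳ_h = 4300·351.03 + 4900·726.55 + 2500·473.52 = 6253324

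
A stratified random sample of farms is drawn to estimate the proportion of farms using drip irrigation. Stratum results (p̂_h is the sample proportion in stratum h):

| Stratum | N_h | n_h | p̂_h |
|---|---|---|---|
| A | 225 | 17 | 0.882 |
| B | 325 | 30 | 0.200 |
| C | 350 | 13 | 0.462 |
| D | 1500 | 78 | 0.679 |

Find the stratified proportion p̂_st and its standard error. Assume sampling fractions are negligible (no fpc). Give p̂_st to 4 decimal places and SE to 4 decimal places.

p̂_st ≈ 0.6015, SE ≈ 0.0413

N = 2400; stratum weights W_h = N_h/N.
p̂_st = Σ W_h p̂_h = (225·0.882 + 325·0.200 + 350·0.462 + 1500·0.679)/2400 = 0.60152
V̂(p̂_st) = Σ W_h² p̂_h(1−p̂_h)/(n_h−1):
  stratum A: (225/2400)²·0.882·0.118/16 = 5.71707e-05
  stratum B: (325/2400)²·0.200·0.800/29 = 0.000101173
  stratum C: (350/2400)²·0.462·0.538/12 = 0.000440511
  stratum D: (1500/2400)²·0.679·0.321/77 = 0.00110572
V̂(p̂_st) = 0.00170457; SE = √V̂ = 0.0412865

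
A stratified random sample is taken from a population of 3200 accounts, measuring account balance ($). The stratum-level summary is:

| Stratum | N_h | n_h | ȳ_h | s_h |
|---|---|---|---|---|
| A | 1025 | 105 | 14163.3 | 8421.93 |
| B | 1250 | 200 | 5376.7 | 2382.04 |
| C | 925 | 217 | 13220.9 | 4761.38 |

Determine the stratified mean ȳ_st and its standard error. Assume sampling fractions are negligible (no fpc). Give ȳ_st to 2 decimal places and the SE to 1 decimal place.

ȳ_st = Σ W_h ȳ_h = (1025·14163.3 + 1250·5376.7 + 925·13220.9)/3200 = 10458.62188
V̂(ȳ_st) = Σ W_h² s_h²/n_h, with W_h = N_h/N and N = 3200:
  stratum A: (1025/3200)²·8421.93²/105 = 69307.7
  stratum B: (1250/3200)²·2382.04²/200 = 4329.01
  stratum C: (925/3200)²·4761.38²/217 = 8729.5
V̂(ȳ_st) = 82366.2
SE(ȳ_st) = √82366.2 = 286.995

ȳ_st ≈ 10458.62, SE ≈ 287.0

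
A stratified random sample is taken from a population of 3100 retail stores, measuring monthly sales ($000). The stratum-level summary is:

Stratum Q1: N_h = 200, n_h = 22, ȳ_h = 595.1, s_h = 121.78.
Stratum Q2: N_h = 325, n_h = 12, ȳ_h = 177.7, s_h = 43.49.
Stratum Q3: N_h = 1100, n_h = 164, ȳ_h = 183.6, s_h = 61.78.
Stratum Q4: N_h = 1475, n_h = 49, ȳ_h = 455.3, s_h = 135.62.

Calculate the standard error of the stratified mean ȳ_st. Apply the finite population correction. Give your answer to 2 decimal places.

SE(ȳ_st) ≈ 9.42

V̂(ȳ_st) = Σ W_h² (1 − n_h/N_h) s_h²/n_h, with W_h = N_h/N and N = 3100:
  stratum Q1: (200/3100)²·(1 − 22/200)·121.78²/22 = 2.49721
  stratum Q2: (325/3100)²·(1 − 12/325)·43.49²/12 = 1.66841
  stratum Q3: (1100/3100)²·(1 − 164/1100)·61.78²/164 = 2.49343
  stratum Q4: (1475/3100)²·(1 − 49/1475)·135.62²/49 = 82.1561
V̂(ȳ_st) = 88.8151
SE(ȳ_st) = √88.8151 = 9.42418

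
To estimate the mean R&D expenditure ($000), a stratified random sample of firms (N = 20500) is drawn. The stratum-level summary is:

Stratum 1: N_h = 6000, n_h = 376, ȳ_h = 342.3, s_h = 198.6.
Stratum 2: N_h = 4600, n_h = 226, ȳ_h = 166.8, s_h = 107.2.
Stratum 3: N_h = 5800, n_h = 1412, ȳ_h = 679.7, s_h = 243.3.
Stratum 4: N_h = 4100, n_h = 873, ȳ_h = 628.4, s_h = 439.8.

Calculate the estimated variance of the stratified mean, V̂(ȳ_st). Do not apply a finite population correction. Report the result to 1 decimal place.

V̂(ȳ_st) = Σ W_h² s_h²/n_h, with W_h = N_h/N and N = 20500:
  stratum 1: (6000/20500)²·198.6²/376 = 8.98598
  stratum 2: (4600/20500)²·107.2²/226 = 2.56029
  stratum 3: (5800/20500)²·243.3²/1412 = 3.35581
  stratum 4: (4100/20500)²·439.8²/873 = 8.8625
V̂(ȳ_st) = 23.7646

V̂(ȳ_st) ≈ 23.8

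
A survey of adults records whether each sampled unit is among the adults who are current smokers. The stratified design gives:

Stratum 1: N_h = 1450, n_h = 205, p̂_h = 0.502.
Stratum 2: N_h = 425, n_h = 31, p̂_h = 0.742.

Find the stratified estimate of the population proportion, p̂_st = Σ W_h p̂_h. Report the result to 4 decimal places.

N = 1875; stratum weights W_h = N_h/N.
p̂_st = Σ W_h p̂_h = (1450·0.502 + 425·0.742)/1875 = 0.55640

p̂_st ≈ 0.5564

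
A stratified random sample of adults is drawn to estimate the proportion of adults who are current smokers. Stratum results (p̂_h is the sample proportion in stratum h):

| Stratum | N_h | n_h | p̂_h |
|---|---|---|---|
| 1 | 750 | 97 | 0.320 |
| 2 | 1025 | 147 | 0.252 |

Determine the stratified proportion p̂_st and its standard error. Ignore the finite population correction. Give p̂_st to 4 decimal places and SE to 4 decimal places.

p̂_st ≈ 0.2807, SE ≈ 0.0289

N = 1775; stratum weights W_h = N_h/N.
p̂_st = Σ W_h p̂_h = (750·0.320 + 1025·0.252)/1775 = 0.28073
V̂(p̂_st) = Σ W_h² p̂_h(1−p̂_h)/(n_h−1):
  stratum 1: (750/1775)²·0.320·0.680/96 = 0.000404682
  stratum 2: (1025/1775)²·0.252·0.748/146 = 0.000430527
V̂(p̂_st) = 0.000835209; SE = √V̂ = 0.0289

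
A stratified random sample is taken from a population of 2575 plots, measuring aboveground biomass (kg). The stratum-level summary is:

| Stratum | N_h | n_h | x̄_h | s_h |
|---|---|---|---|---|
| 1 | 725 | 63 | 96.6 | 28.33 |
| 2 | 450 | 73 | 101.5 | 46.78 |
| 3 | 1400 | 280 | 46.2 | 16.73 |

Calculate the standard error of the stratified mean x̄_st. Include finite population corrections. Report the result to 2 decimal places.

V̂(x̄_st) = Σ W_h² (1 − n_h/N_h) s_h²/n_h, with W_h = N_h/N and N = 2575:
  stratum 1: (725/2575)²·(1 − 63/725)·28.33²/63 = 0.922134
  stratum 2: (450/2575)²·(1 − 73/450)·46.78²/73 = 0.767003
  stratum 3: (1400/2575)²·(1 − 280/1400)·16.73²/280 = 0.236388
V̂(x̄_st) = 1.92553
SE(x̄_st) = √1.92553 = 1.38763

SE(x̄_st) ≈ 1.39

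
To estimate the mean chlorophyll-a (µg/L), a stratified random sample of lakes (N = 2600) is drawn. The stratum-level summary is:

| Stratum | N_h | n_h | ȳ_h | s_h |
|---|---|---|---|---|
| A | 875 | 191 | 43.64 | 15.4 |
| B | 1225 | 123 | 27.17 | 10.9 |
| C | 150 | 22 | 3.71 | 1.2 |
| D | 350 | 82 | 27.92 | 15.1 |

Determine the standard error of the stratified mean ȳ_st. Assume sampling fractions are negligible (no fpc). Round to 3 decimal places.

V̂(ȳ_st) = Σ W_h² s_h²/n_h, with W_h = N_h/N and N = 2600:
  stratum A: (875/2600)²·15.4²/191 = 0.14063
  stratum B: (1225/2600)²·10.9²/123 = 0.214424
  stratum C: (150/2600)²·1.2²/22 = 0.000217859
  stratum D: (350/2600)²·15.1²/82 = 0.0503883
V̂(ȳ_st) = 0.40566
SE(ȳ_st) = √0.40566 = 0.636914

SE(ȳ_st) ≈ 0.637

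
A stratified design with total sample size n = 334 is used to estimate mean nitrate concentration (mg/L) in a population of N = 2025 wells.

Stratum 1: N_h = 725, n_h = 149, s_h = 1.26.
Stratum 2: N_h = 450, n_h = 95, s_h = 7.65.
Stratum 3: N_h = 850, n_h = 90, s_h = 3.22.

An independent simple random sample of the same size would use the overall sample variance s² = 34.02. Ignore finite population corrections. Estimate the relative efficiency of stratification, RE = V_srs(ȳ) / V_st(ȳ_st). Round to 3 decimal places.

V̂(ȳ_st) = Σ W_h² s_h²/n_h, with W_h = N_h/N and N = 2025:
  stratum 1: (725/2025)²·1.26²/149 = 0.00136578
  stratum 2: (450/2025)²·7.65²/95 = 0.0304211
  stratum 3: (850/2025)²·3.22²/90 = 0.0202982
V_st = 0.052085
V_srs = s²/n = 34.02/334 = 0.101856
Relative efficiency = V_srs / V_st = 0.101856/0.052085 = 1.9556

RE ≈ 1.956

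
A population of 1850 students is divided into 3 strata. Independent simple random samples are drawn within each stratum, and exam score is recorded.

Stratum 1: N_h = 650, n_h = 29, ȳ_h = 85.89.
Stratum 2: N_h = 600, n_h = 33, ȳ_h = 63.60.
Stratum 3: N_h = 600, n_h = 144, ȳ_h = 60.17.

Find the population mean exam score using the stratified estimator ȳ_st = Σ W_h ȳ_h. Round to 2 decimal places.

N = Σ N_h = 1850. Stratum weights W_h = N_h/N.
ȳ_st = (650·85.89 + 600·63.60 + 600·60.17) / 1850 = 70.3192

ȳ_st ≈ 70.32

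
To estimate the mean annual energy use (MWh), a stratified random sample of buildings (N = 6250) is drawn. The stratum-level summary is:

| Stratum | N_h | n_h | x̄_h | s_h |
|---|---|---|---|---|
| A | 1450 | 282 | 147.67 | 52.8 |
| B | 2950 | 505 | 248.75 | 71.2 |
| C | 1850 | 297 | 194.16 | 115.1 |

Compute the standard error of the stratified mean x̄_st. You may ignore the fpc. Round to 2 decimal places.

SE(x̄_st) ≈ 2.58

V̂(x̄_st) = Σ W_h² s_h²/n_h, with W_h = N_h/N and N = 6250:
  stratum A: (1450/6250)²·52.8²/282 = 0.532102
  stratum B: (2950/6250)²·71.2²/505 = 2.23642
  stratum C: (1850/6250)²·115.1²/297 = 3.90821
V̂(x̄_st) = 6.67673
SE(x̄_st) = √6.67673 = 2.58394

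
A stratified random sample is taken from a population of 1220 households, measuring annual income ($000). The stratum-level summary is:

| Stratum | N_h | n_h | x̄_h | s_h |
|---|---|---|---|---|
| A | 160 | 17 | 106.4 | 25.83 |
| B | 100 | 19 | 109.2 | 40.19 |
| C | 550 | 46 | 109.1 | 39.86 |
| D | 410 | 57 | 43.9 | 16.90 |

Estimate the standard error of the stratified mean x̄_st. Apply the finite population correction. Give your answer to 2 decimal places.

SE(x̄_st) ≈ 2.83

V̂(x̄_st) = Σ W_h² (1 − n_h/N_h) s_h²/n_h, with W_h = N_h/N and N = 1220:
  stratum A: (160/1220)²·(1 − 17/160)·25.83²/17 = 0.603304
  stratum B: (100/1220)²·(1 − 19/100)·40.19²/19 = 0.462645
  stratum C: (550/1220)²·(1 − 46/550)·39.86²/46 = 6.43266
  stratum D: (410/1220)²·(1 − 57/410)·16.90²/57 = 0.487234
V̂(x̄_st) = 7.98584
SE(x̄_st) = √7.98584 = 2.82592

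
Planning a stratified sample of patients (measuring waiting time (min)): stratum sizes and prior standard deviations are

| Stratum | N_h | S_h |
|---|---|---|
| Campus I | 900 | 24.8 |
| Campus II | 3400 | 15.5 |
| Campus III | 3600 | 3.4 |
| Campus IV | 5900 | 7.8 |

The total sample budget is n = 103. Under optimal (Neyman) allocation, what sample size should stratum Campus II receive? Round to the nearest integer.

Neyman allocation: n_h = n · N_h S_h / Σ N_i S_i, with n = 103.
  stratum Campus I: N_h·S_h = 900·24.8 = 22320.00
  stratum Campus II: N_h·S_h = 3400·15.5 = 52700.00
  stratum Campus III: N_h·S_h = 3600·3.4 = 12240.00
  stratum Campus IV: N_h·S_h = 5900·7.8 = 46020.00
Σ N_h S_h = 133280.00
n for stratum Campus II = 103·52700.00/133280.00 = 40.727 → 41

41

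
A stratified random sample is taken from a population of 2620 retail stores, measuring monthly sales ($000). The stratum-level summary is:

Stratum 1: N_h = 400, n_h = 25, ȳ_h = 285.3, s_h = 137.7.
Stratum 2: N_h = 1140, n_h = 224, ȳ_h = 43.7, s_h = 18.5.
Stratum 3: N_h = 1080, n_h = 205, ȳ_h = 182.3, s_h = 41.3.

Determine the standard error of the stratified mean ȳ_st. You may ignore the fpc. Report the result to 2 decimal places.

SE(ȳ_st) ≈ 4.40

V̂(ȳ_st) = Σ W_h² s_h²/n_h, with W_h = N_h/N and N = 2620:
  stratum 1: (400/2620)²·137.7²/25 = 17.6785
  stratum 2: (1140/2620)²·18.5²/224 = 0.289269
  stratum 3: (1080/2620)²·41.3²/205 = 1.41381
V̂(ȳ_st) = 19.3816
SE(ȳ_st) = √19.3816 = 4.40245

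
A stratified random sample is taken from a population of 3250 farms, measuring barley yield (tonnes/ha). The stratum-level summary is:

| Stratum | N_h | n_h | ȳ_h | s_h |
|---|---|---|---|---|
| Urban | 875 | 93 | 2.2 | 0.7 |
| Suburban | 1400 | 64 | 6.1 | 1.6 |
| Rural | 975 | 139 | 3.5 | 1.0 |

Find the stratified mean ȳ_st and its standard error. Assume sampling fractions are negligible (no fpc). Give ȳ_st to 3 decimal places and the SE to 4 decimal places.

ȳ_st ≈ 4.270, SE ≈ 0.0919

ȳ_st = Σ W_h ȳ_h = (875·2.2 + 1400·6.1 + 975·3.5)/3250 = 4.27000
V̂(ȳ_st) = Σ W_h² s_h²/n_h, with W_h = N_h/N and N = 3250:
  stratum Urban: (875/3250)²·0.7²/93 = 0.000381911
  stratum Suburban: (1400/3250)²·1.6²/64 = 0.00742249
  stratum Rural: (975/3250)²·1.0²/139 = 0.000647482
V̂(ȳ_st) = 0.00845188
SE(ȳ_st) = √0.00845188 = 0.0919341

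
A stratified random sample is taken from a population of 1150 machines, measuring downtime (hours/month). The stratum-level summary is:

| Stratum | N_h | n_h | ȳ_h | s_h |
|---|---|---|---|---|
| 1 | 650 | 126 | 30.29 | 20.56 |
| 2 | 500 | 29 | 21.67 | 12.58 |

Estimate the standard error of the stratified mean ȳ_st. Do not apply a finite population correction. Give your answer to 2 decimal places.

SE(ȳ_st) ≈ 1.45

V̂(ȳ_st) = Σ W_h² s_h²/n_h, with W_h = N_h/N and N = 1150:
  stratum 1: (650/1150)²·20.56²/126 = 1.07178
  stratum 2: (500/1150)²·12.58²/29 = 1.03159
V̂(ȳ_st) = 2.10337
SE(ȳ_st) = √2.10337 = 1.4503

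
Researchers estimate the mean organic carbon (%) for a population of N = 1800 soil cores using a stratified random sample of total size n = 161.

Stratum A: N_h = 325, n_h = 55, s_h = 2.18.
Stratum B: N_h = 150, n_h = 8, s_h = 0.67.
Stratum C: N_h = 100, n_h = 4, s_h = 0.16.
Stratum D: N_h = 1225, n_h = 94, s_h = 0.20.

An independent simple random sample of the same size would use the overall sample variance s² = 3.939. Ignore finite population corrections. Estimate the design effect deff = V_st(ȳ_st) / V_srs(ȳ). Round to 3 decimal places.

deff ≈ 0.140

V̂(ȳ_st) = Σ W_h² s_h²/n_h, with W_h = N_h/N and N = 1800:
  stratum A: (325/1800)²·2.18²/55 = 0.0028169
  stratum B: (150/1800)²·0.67²/8 = 0.00038967
  stratum C: (100/1800)²·0.16²/4 = 1.97531e-05
  stratum D: (1225/1800)²·0.20²/94 = 0.000197088
V_st = 0.00342341
V_srs = s²/n = 3.939/161 = 0.0244658
deff = V_st / V_srs = 0.00342341/0.0244658 = 0.1399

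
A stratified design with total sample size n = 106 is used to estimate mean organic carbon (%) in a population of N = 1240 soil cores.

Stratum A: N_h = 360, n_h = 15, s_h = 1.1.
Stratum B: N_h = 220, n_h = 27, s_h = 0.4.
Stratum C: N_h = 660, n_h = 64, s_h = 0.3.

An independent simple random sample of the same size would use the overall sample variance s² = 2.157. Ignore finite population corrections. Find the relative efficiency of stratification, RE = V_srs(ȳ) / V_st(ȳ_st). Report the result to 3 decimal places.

V̂(ȳ_st) = Σ W_h² s_h²/n_h, with W_h = N_h/N and N = 1240:
  stratum A: (360/1240)²·1.1²/15 = 0.00679917
  stratum B: (220/1240)²·0.4²/27 = 0.000186534
  stratum C: (660/1240)²·0.3²/64 = 0.000398389
V_st = 0.00738409
V_srs = s²/n = 2.157/106 = 0.0203491
Relative efficiency = V_srs / V_st = 0.0203491/0.00738409 = 2.7558

RE ≈ 2.756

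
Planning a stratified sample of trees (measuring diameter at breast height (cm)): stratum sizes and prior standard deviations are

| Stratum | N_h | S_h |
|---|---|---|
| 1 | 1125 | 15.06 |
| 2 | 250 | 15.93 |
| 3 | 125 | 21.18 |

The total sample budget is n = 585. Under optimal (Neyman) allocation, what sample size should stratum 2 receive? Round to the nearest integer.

99

Neyman allocation: n_h = n · N_h S_h / Σ N_i S_i, with n = 585.
  stratum 1: N_h·S_h = 1125·15.06 = 16942.50
  stratum 2: N_h·S_h = 250·15.93 = 3982.50
  stratum 3: N_h·S_h = 125·21.18 = 2647.50
Σ N_h S_h = 23572.50
n for stratum 2 = 585·3982.50/23572.50 = 98.834 → 99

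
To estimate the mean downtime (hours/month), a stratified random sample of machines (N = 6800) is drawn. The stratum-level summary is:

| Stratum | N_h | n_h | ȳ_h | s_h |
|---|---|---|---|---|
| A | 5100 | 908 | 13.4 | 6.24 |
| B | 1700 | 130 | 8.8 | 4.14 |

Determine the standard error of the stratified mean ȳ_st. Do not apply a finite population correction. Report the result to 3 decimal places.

SE(ȳ_st) ≈ 0.180

V̂(ȳ_st) = Σ W_h² s_h²/n_h, with W_h = N_h/N and N = 6800:
  stratum A: (5100/6800)²·6.24²/908 = 0.0241216
  stratum B: (1700/6800)²·4.14²/130 = 0.00824019
V̂(ȳ_st) = 0.0323618
SE(ȳ_st) = √0.0323618 = 0.179894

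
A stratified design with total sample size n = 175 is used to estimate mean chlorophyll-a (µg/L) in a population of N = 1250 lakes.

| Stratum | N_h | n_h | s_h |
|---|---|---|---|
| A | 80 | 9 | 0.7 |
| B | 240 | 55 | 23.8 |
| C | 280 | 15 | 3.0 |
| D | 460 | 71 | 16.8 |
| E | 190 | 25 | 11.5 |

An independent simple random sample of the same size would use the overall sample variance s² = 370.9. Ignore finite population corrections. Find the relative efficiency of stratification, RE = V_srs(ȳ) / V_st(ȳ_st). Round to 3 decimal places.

V̂(ȳ_st) = Σ W_h² s_h²/n_h, with W_h = N_h/N and N = 1250:
  stratum A: (80/1250)²·0.7²/9 = 0.000223004
  stratum B: (240/1250)²·23.8²/55 = 0.379659
  stratum C: (280/1250)²·3.0²/15 = 0.0301056
  stratum D: (460/1250)²·16.8²/71 = 0.538339
  stratum E: (190/1250)²·11.5²/25 = 0.12222
V_st = 1.07055
V_srs = s²/n = 370.9/175 = 2.11943
Relative efficiency = V_srs / V_st = 2.11943/1.07055 = 1.9798

RE ≈ 1.980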